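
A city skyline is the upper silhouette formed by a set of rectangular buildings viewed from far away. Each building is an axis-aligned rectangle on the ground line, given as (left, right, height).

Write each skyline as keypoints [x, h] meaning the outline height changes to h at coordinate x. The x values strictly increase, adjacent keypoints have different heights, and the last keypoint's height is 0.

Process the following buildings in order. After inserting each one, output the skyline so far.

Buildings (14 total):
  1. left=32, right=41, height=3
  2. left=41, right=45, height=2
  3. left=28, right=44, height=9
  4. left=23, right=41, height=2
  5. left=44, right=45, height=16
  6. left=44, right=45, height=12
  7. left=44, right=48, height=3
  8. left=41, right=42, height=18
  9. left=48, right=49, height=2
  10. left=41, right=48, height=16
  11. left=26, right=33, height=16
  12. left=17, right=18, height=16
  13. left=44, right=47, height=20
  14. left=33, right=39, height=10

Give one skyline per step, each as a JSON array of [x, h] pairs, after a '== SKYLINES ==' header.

== SKYLINES ==
[[32,3],[41,0]]
[[32,3],[41,2],[45,0]]
[[28,9],[44,2],[45,0]]
[[23,2],[28,9],[44,2],[45,0]]
[[23,2],[28,9],[44,16],[45,0]]
[[23,2],[28,9],[44,16],[45,0]]
[[23,2],[28,9],[44,16],[45,3],[48,0]]
[[23,2],[28,9],[41,18],[42,9],[44,16],[45,3],[48,0]]
[[23,2],[28,9],[41,18],[42,9],[44,16],[45,3],[48,2],[49,0]]
[[23,2],[28,9],[41,18],[42,16],[48,2],[49,0]]
[[23,2],[26,16],[33,9],[41,18],[42,16],[48,2],[49,0]]
[[17,16],[18,0],[23,2],[26,16],[33,9],[41,18],[42,16],[48,2],[49,0]]
[[17,16],[18,0],[23,2],[26,16],[33,9],[41,18],[42,16],[44,20],[47,16],[48,2],[49,0]]
[[17,16],[18,0],[23,2],[26,16],[33,10],[39,9],[41,18],[42,16],[44,20],[47,16],[48,2],[49,0]]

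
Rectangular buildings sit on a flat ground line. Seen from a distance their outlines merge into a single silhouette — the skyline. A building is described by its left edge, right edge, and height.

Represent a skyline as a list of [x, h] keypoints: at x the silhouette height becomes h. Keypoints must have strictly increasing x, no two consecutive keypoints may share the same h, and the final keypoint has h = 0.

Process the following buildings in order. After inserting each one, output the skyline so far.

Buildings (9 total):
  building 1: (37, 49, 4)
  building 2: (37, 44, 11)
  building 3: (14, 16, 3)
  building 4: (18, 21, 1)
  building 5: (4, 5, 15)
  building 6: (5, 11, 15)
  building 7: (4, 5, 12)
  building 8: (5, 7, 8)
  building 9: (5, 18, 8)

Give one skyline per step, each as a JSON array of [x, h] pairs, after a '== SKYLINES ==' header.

== SKYLINES ==
[[37,4],[49,0]]
[[37,11],[44,4],[49,0]]
[[14,3],[16,0],[37,11],[44,4],[49,0]]
[[14,3],[16,0],[18,1],[21,0],[37,11],[44,4],[49,0]]
[[4,15],[5,0],[14,3],[16,0],[18,1],[21,0],[37,11],[44,4],[49,0]]
[[4,15],[11,0],[14,3],[16,0],[18,1],[21,0],[37,11],[44,4],[49,0]]
[[4,15],[11,0],[14,3],[16,0],[18,1],[21,0],[37,11],[44,4],[49,0]]
[[4,15],[11,0],[14,3],[16,0],[18,1],[21,0],[37,11],[44,4],[49,0]]
[[4,15],[11,8],[18,1],[21,0],[37,11],[44,4],[49,0]]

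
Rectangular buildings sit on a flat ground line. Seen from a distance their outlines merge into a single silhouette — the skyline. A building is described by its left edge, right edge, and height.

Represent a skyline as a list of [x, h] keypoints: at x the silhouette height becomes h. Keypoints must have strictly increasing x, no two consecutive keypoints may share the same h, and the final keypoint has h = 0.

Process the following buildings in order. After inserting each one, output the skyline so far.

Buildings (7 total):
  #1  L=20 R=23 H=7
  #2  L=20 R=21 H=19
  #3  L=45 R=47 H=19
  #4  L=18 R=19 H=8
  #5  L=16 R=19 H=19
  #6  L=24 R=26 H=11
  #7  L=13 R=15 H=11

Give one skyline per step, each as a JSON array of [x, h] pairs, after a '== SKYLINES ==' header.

== SKYLINES ==
[[20,7],[23,0]]
[[20,19],[21,7],[23,0]]
[[20,19],[21,7],[23,0],[45,19],[47,0]]
[[18,8],[19,0],[20,19],[21,7],[23,0],[45,19],[47,0]]
[[16,19],[19,0],[20,19],[21,7],[23,0],[45,19],[47,0]]
[[16,19],[19,0],[20,19],[21,7],[23,0],[24,11],[26,0],[45,19],[47,0]]
[[13,11],[15,0],[16,19],[19,0],[20,19],[21,7],[23,0],[24,11],[26,0],[45,19],[47,0]]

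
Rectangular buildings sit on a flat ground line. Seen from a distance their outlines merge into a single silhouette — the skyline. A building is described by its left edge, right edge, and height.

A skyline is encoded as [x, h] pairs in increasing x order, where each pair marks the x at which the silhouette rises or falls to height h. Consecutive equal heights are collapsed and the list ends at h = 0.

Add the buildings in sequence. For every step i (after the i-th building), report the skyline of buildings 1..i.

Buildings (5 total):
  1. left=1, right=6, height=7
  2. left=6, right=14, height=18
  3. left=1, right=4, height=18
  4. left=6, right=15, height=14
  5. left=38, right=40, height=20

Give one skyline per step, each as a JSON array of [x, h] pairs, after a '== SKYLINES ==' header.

== SKYLINES ==
[[1,7],[6,0]]
[[1,7],[6,18],[14,0]]
[[1,18],[4,7],[6,18],[14,0]]
[[1,18],[4,7],[6,18],[14,14],[15,0]]
[[1,18],[4,7],[6,18],[14,14],[15,0],[38,20],[40,0]]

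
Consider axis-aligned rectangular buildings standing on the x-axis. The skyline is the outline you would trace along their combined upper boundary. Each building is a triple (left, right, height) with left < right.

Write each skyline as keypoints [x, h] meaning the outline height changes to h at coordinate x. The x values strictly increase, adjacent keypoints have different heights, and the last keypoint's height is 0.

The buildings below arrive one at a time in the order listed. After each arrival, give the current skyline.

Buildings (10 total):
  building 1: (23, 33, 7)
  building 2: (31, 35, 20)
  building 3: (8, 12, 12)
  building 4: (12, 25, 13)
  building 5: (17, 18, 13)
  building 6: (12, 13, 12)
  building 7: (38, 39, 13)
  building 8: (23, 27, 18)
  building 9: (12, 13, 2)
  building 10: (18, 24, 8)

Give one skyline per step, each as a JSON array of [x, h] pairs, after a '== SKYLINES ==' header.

== SKYLINES ==
[[23,7],[33,0]]
[[23,7],[31,20],[35,0]]
[[8,12],[12,0],[23,7],[31,20],[35,0]]
[[8,12],[12,13],[25,7],[31,20],[35,0]]
[[8,12],[12,13],[25,7],[31,20],[35,0]]
[[8,12],[12,13],[25,7],[31,20],[35,0]]
[[8,12],[12,13],[25,7],[31,20],[35,0],[38,13],[39,0]]
[[8,12],[12,13],[23,18],[27,7],[31,20],[35,0],[38,13],[39,0]]
[[8,12],[12,13],[23,18],[27,7],[31,20],[35,0],[38,13],[39,0]]
[[8,12],[12,13],[23,18],[27,7],[31,20],[35,0],[38,13],[39,0]]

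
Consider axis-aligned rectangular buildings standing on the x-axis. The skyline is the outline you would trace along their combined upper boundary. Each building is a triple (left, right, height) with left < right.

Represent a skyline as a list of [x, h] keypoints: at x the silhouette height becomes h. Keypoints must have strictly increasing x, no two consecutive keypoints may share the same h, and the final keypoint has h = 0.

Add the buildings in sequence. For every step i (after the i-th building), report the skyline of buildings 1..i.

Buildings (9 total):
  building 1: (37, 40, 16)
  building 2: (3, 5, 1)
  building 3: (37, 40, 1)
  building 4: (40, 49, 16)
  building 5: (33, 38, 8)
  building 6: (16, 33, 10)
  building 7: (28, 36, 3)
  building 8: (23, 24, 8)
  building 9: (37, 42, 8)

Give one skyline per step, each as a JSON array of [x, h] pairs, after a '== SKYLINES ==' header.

== SKYLINES ==
[[37,16],[40,0]]
[[3,1],[5,0],[37,16],[40,0]]
[[3,1],[5,0],[37,16],[40,0]]
[[3,1],[5,0],[37,16],[49,0]]
[[3,1],[5,0],[33,8],[37,16],[49,0]]
[[3,1],[5,0],[16,10],[33,8],[37,16],[49,0]]
[[3,1],[5,0],[16,10],[33,8],[37,16],[49,0]]
[[3,1],[5,0],[16,10],[33,8],[37,16],[49,0]]
[[3,1],[5,0],[16,10],[33,8],[37,16],[49,0]]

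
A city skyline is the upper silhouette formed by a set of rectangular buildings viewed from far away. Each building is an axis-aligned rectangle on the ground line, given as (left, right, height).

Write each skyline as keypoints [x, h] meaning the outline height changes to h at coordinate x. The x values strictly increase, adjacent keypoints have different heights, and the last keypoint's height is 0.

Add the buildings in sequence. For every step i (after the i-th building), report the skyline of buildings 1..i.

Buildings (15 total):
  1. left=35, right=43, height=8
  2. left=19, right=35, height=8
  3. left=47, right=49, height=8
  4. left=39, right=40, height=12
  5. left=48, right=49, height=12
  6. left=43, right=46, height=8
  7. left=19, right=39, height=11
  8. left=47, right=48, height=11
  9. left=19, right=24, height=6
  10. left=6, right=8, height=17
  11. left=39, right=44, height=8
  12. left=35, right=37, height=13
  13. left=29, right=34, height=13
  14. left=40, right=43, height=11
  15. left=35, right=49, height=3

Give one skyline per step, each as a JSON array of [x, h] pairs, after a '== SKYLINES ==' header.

== SKYLINES ==
[[35,8],[43,0]]
[[19,8],[43,0]]
[[19,8],[43,0],[47,8],[49,0]]
[[19,8],[39,12],[40,8],[43,0],[47,8],[49,0]]
[[19,8],[39,12],[40,8],[43,0],[47,8],[48,12],[49,0]]
[[19,8],[39,12],[40,8],[46,0],[47,8],[48,12],[49,0]]
[[19,11],[39,12],[40,8],[46,0],[47,8],[48,12],[49,0]]
[[19,11],[39,12],[40,8],[46,0],[47,11],[48,12],[49,0]]
[[19,11],[39,12],[40,8],[46,0],[47,11],[48,12],[49,0]]
[[6,17],[8,0],[19,11],[39,12],[40,8],[46,0],[47,11],[48,12],[49,0]]
[[6,17],[8,0],[19,11],[39,12],[40,8],[46,0],[47,11],[48,12],[49,0]]
[[6,17],[8,0],[19,11],[35,13],[37,11],[39,12],[40,8],[46,0],[47,11],[48,12],[49,0]]
[[6,17],[8,0],[19,11],[29,13],[34,11],[35,13],[37,11],[39,12],[40,8],[46,0],[47,11],[48,12],[49,0]]
[[6,17],[8,0],[19,11],[29,13],[34,11],[35,13],[37,11],[39,12],[40,11],[43,8],[46,0],[47,11],[48,12],[49,0]]
[[6,17],[8,0],[19,11],[29,13],[34,11],[35,13],[37,11],[39,12],[40,11],[43,8],[46,3],[47,11],[48,12],[49,0]]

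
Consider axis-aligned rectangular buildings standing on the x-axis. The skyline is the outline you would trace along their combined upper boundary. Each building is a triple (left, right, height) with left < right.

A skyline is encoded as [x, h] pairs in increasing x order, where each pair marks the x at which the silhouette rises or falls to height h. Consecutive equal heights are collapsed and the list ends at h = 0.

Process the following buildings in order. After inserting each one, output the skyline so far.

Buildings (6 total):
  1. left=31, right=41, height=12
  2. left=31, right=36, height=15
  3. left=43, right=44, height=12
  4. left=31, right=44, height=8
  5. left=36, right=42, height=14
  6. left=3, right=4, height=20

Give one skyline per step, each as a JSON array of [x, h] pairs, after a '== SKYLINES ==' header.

== SKYLINES ==
[[31,12],[41,0]]
[[31,15],[36,12],[41,0]]
[[31,15],[36,12],[41,0],[43,12],[44,0]]
[[31,15],[36,12],[41,8],[43,12],[44,0]]
[[31,15],[36,14],[42,8],[43,12],[44,0]]
[[3,20],[4,0],[31,15],[36,14],[42,8],[43,12],[44,0]]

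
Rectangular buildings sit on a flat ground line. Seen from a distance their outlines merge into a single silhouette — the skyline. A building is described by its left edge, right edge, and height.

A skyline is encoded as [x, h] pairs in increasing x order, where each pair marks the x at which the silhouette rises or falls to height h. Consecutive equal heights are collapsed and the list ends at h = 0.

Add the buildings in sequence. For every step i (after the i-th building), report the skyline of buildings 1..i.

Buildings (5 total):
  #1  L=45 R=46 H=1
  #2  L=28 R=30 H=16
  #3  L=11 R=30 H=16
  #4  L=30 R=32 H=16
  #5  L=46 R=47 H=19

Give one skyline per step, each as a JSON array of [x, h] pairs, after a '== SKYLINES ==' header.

== SKYLINES ==
[[45,1],[46,0]]
[[28,16],[30,0],[45,1],[46,0]]
[[11,16],[30,0],[45,1],[46,0]]
[[11,16],[32,0],[45,1],[46,0]]
[[11,16],[32,0],[45,1],[46,19],[47,0]]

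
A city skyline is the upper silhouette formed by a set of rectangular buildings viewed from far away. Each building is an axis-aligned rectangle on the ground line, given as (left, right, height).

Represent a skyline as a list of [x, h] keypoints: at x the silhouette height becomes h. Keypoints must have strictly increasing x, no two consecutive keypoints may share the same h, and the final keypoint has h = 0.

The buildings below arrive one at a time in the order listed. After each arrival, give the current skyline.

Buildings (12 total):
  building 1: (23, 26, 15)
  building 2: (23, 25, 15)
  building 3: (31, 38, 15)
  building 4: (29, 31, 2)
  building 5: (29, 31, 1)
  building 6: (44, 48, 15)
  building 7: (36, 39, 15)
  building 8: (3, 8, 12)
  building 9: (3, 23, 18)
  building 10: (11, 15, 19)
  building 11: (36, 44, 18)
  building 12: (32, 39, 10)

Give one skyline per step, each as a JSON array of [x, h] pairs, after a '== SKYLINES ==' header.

== SKYLINES ==
[[23,15],[26,0]]
[[23,15],[26,0]]
[[23,15],[26,0],[31,15],[38,0]]
[[23,15],[26,0],[29,2],[31,15],[38,0]]
[[23,15],[26,0],[29,2],[31,15],[38,0]]
[[23,15],[26,0],[29,2],[31,15],[38,0],[44,15],[48,0]]
[[23,15],[26,0],[29,2],[31,15],[39,0],[44,15],[48,0]]
[[3,12],[8,0],[23,15],[26,0],[29,2],[31,15],[39,0],[44,15],[48,0]]
[[3,18],[23,15],[26,0],[29,2],[31,15],[39,0],[44,15],[48,0]]
[[3,18],[11,19],[15,18],[23,15],[26,0],[29,2],[31,15],[39,0],[44,15],[48,0]]
[[3,18],[11,19],[15,18],[23,15],[26,0],[29,2],[31,15],[36,18],[44,15],[48,0]]
[[3,18],[11,19],[15,18],[23,15],[26,0],[29,2],[31,15],[36,18],[44,15],[48,0]]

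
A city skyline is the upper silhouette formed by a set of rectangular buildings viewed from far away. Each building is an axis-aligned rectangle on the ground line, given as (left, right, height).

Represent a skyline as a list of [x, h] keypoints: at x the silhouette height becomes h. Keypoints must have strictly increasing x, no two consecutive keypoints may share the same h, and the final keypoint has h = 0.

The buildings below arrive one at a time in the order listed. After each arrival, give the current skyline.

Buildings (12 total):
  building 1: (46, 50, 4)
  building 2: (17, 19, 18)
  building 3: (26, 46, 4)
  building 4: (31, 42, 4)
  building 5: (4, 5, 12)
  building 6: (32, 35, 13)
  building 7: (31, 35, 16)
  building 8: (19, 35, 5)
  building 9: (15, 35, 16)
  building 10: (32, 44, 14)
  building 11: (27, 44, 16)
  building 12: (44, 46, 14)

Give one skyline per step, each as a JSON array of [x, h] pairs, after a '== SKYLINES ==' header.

== SKYLINES ==
[[46,4],[50,0]]
[[17,18],[19,0],[46,4],[50,0]]
[[17,18],[19,0],[26,4],[50,0]]
[[17,18],[19,0],[26,4],[50,0]]
[[4,12],[5,0],[17,18],[19,0],[26,4],[50,0]]
[[4,12],[5,0],[17,18],[19,0],[26,4],[32,13],[35,4],[50,0]]
[[4,12],[5,0],[17,18],[19,0],[26,4],[31,16],[35,4],[50,0]]
[[4,12],[5,0],[17,18],[19,5],[31,16],[35,4],[50,0]]
[[4,12],[5,0],[15,16],[17,18],[19,16],[35,4],[50,0]]
[[4,12],[5,0],[15,16],[17,18],[19,16],[35,14],[44,4],[50,0]]
[[4,12],[5,0],[15,16],[17,18],[19,16],[44,4],[50,0]]
[[4,12],[5,0],[15,16],[17,18],[19,16],[44,14],[46,4],[50,0]]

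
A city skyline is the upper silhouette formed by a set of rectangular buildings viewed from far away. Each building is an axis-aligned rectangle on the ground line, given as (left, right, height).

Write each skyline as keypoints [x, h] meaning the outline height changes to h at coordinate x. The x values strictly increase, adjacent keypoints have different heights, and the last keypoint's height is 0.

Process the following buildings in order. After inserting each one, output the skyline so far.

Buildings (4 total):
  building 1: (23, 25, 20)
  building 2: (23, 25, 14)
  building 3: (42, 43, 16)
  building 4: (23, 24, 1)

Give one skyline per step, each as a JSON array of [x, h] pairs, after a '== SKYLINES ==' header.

== SKYLINES ==
[[23,20],[25,0]]
[[23,20],[25,0]]
[[23,20],[25,0],[42,16],[43,0]]
[[23,20],[25,0],[42,16],[43,0]]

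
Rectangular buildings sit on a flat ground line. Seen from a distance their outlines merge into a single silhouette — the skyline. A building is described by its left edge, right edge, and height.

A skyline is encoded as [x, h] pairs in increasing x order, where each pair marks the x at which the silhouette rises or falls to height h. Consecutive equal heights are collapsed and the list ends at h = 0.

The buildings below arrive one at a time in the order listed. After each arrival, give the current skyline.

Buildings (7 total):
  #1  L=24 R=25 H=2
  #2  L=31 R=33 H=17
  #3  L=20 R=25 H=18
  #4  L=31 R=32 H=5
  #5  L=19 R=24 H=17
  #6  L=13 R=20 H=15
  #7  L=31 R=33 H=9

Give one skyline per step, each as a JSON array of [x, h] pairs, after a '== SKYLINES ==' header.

== SKYLINES ==
[[24,2],[25,0]]
[[24,2],[25,0],[31,17],[33,0]]
[[20,18],[25,0],[31,17],[33,0]]
[[20,18],[25,0],[31,17],[33,0]]
[[19,17],[20,18],[25,0],[31,17],[33,0]]
[[13,15],[19,17],[20,18],[25,0],[31,17],[33,0]]
[[13,15],[19,17],[20,18],[25,0],[31,17],[33,0]]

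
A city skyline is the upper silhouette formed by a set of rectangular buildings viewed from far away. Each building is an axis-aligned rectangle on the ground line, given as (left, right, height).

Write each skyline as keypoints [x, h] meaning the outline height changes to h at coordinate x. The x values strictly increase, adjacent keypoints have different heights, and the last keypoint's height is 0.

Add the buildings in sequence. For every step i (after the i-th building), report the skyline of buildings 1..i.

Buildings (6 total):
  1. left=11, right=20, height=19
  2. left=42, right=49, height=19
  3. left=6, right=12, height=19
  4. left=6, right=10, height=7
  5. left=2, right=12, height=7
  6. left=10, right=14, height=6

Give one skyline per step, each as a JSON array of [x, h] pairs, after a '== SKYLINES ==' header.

== SKYLINES ==
[[11,19],[20,0]]
[[11,19],[20,0],[42,19],[49,0]]
[[6,19],[20,0],[42,19],[49,0]]
[[6,19],[20,0],[42,19],[49,0]]
[[2,7],[6,19],[20,0],[42,19],[49,0]]
[[2,7],[6,19],[20,0],[42,19],[49,0]]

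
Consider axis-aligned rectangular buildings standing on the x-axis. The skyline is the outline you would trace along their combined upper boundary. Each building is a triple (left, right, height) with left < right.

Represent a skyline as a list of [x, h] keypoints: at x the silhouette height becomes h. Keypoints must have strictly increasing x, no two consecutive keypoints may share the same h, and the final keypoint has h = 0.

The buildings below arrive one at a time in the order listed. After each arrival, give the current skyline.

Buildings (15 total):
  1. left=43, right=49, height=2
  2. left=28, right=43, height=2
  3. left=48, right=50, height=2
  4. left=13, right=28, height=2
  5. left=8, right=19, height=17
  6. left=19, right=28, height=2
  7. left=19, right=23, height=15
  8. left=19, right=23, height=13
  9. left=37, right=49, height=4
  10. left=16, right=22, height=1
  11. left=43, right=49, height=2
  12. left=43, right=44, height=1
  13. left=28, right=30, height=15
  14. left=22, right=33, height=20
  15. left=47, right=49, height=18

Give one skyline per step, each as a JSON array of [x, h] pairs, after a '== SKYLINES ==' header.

== SKYLINES ==
[[43,2],[49,0]]
[[28,2],[49,0]]
[[28,2],[50,0]]
[[13,2],[50,0]]
[[8,17],[19,2],[50,0]]
[[8,17],[19,2],[50,0]]
[[8,17],[19,15],[23,2],[50,0]]
[[8,17],[19,15],[23,2],[50,0]]
[[8,17],[19,15],[23,2],[37,4],[49,2],[50,0]]
[[8,17],[19,15],[23,2],[37,4],[49,2],[50,0]]
[[8,17],[19,15],[23,2],[37,4],[49,2],[50,0]]
[[8,17],[19,15],[23,2],[37,4],[49,2],[50,0]]
[[8,17],[19,15],[23,2],[28,15],[30,2],[37,4],[49,2],[50,0]]
[[8,17],[19,15],[22,20],[33,2],[37,4],[49,2],[50,0]]
[[8,17],[19,15],[22,20],[33,2],[37,4],[47,18],[49,2],[50,0]]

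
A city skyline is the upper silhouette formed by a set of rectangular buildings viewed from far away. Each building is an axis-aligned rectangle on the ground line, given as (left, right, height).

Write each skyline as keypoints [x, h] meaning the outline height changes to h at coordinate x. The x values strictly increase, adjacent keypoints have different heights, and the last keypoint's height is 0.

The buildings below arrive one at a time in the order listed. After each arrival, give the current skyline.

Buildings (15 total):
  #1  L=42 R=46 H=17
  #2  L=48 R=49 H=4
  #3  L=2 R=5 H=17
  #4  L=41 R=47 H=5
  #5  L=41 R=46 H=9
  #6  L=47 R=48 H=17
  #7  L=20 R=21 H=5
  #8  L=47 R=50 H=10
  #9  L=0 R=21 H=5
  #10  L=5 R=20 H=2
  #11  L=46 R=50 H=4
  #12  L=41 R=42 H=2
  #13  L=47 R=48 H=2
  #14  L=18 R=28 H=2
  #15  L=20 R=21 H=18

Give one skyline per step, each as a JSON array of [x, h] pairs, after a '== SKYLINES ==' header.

== SKYLINES ==
[[42,17],[46,0]]
[[42,17],[46,0],[48,4],[49,0]]
[[2,17],[5,0],[42,17],[46,0],[48,4],[49,0]]
[[2,17],[5,0],[41,5],[42,17],[46,5],[47,0],[48,4],[49,0]]
[[2,17],[5,0],[41,9],[42,17],[46,5],[47,0],[48,4],[49,0]]
[[2,17],[5,0],[41,9],[42,17],[46,5],[47,17],[48,4],[49,0]]
[[2,17],[5,0],[20,5],[21,0],[41,9],[42,17],[46,5],[47,17],[48,4],[49,0]]
[[2,17],[5,0],[20,5],[21,0],[41,9],[42,17],[46,5],[47,17],[48,10],[50,0]]
[[0,5],[2,17],[5,5],[21,0],[41,9],[42,17],[46,5],[47,17],[48,10],[50,0]]
[[0,5],[2,17],[5,5],[21,0],[41,9],[42,17],[46,5],[47,17],[48,10],[50,0]]
[[0,5],[2,17],[5,5],[21,0],[41,9],[42,17],[46,5],[47,17],[48,10],[50,0]]
[[0,5],[2,17],[5,5],[21,0],[41,9],[42,17],[46,5],[47,17],[48,10],[50,0]]
[[0,5],[2,17],[5,5],[21,0],[41,9],[42,17],[46,5],[47,17],[48,10],[50,0]]
[[0,5],[2,17],[5,5],[21,2],[28,0],[41,9],[42,17],[46,5],[47,17],[48,10],[50,0]]
[[0,5],[2,17],[5,5],[20,18],[21,2],[28,0],[41,9],[42,17],[46,5],[47,17],[48,10],[50,0]]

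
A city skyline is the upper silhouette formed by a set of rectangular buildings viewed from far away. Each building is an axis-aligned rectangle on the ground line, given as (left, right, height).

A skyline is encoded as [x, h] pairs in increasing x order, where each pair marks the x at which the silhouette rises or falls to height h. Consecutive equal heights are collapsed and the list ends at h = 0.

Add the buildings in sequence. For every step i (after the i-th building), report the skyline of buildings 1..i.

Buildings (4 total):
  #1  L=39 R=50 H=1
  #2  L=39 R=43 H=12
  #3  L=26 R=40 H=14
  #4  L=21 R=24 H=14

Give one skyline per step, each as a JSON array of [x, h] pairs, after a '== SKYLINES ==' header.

== SKYLINES ==
[[39,1],[50,0]]
[[39,12],[43,1],[50,0]]
[[26,14],[40,12],[43,1],[50,0]]
[[21,14],[24,0],[26,14],[40,12],[43,1],[50,0]]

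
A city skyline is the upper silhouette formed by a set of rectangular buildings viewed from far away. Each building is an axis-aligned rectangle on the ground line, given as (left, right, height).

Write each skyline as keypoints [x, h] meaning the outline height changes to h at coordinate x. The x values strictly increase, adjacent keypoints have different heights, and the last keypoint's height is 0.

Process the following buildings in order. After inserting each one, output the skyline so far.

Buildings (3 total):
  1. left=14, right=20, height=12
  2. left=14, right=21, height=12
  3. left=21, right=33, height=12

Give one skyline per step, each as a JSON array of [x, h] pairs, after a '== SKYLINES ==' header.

== SKYLINES ==
[[14,12],[20,0]]
[[14,12],[21,0]]
[[14,12],[33,0]]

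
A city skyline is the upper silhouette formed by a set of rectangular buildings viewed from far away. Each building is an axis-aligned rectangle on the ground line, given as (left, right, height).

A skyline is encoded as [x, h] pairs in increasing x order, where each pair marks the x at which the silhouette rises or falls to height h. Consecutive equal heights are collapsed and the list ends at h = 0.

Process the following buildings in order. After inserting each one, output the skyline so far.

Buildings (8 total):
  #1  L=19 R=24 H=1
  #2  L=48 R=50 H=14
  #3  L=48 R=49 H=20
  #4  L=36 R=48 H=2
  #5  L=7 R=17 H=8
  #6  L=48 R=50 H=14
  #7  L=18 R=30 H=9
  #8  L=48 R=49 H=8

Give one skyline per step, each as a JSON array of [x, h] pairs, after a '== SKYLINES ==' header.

== SKYLINES ==
[[19,1],[24,0]]
[[19,1],[24,0],[48,14],[50,0]]
[[19,1],[24,0],[48,20],[49,14],[50,0]]
[[19,1],[24,0],[36,2],[48,20],[49,14],[50,0]]
[[7,8],[17,0],[19,1],[24,0],[36,2],[48,20],[49,14],[50,0]]
[[7,8],[17,0],[19,1],[24,0],[36,2],[48,20],[49,14],[50,0]]
[[7,8],[17,0],[18,9],[30,0],[36,2],[48,20],[49,14],[50,0]]
[[7,8],[17,0],[18,9],[30,0],[36,2],[48,20],[49,14],[50,0]]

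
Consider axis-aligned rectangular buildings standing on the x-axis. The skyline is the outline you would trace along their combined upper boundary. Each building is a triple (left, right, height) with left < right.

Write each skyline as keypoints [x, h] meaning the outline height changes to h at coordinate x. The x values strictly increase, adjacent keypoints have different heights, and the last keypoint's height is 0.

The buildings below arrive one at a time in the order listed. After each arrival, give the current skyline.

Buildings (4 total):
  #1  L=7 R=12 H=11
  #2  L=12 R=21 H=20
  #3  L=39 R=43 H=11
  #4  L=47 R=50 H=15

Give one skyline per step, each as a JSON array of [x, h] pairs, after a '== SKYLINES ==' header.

== SKYLINES ==
[[7,11],[12,0]]
[[7,11],[12,20],[21,0]]
[[7,11],[12,20],[21,0],[39,11],[43,0]]
[[7,11],[12,20],[21,0],[39,11],[43,0],[47,15],[50,0]]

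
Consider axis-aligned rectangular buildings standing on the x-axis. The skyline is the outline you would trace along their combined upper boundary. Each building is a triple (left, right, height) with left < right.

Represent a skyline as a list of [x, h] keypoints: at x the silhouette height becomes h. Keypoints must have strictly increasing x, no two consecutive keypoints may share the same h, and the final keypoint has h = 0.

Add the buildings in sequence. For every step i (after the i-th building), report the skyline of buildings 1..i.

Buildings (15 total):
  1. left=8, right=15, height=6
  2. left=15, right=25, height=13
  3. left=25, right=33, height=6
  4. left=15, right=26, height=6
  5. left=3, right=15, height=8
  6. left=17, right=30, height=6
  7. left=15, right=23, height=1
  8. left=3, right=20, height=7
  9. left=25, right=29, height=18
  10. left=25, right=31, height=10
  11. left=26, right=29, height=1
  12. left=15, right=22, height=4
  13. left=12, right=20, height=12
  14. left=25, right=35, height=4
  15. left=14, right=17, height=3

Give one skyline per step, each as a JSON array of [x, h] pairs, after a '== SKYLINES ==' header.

== SKYLINES ==
[[8,6],[15,0]]
[[8,6],[15,13],[25,0]]
[[8,6],[15,13],[25,6],[33,0]]
[[8,6],[15,13],[25,6],[33,0]]
[[3,8],[15,13],[25,6],[33,0]]
[[3,8],[15,13],[25,6],[33,0]]
[[3,8],[15,13],[25,6],[33,0]]
[[3,8],[15,13],[25,6],[33,0]]
[[3,8],[15,13],[25,18],[29,6],[33,0]]
[[3,8],[15,13],[25,18],[29,10],[31,6],[33,0]]
[[3,8],[15,13],[25,18],[29,10],[31,6],[33,0]]
[[3,8],[15,13],[25,18],[29,10],[31,6],[33,0]]
[[3,8],[12,12],[15,13],[25,18],[29,10],[31,6],[33,0]]
[[3,8],[12,12],[15,13],[25,18],[29,10],[31,6],[33,4],[35,0]]
[[3,8],[12,12],[15,13],[25,18],[29,10],[31,6],[33,4],[35,0]]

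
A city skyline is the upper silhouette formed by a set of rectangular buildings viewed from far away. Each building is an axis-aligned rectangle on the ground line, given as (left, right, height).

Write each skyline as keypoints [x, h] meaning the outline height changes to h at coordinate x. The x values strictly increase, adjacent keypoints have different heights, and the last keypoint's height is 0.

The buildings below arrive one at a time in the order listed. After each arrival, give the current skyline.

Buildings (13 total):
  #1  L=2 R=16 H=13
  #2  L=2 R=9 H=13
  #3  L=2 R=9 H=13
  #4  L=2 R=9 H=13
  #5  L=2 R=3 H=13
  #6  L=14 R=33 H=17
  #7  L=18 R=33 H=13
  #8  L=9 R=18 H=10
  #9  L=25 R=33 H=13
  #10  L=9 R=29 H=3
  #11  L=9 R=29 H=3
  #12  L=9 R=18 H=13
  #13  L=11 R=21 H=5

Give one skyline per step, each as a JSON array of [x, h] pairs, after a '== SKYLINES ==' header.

== SKYLINES ==
[[2,13],[16,0]]
[[2,13],[16,0]]
[[2,13],[16,0]]
[[2,13],[16,0]]
[[2,13],[16,0]]
[[2,13],[14,17],[33,0]]
[[2,13],[14,17],[33,0]]
[[2,13],[14,17],[33,0]]
[[2,13],[14,17],[33,0]]
[[2,13],[14,17],[33,0]]
[[2,13],[14,17],[33,0]]
[[2,13],[14,17],[33,0]]
[[2,13],[14,17],[33,0]]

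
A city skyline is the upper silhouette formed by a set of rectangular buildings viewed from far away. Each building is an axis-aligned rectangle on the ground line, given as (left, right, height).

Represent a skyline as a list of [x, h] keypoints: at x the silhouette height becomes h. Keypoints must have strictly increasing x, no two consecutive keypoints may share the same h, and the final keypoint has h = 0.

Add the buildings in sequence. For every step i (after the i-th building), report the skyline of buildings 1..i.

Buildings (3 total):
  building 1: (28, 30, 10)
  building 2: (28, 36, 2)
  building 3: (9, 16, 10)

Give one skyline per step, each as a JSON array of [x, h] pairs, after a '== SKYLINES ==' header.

== SKYLINES ==
[[28,10],[30,0]]
[[28,10],[30,2],[36,0]]
[[9,10],[16,0],[28,10],[30,2],[36,0]]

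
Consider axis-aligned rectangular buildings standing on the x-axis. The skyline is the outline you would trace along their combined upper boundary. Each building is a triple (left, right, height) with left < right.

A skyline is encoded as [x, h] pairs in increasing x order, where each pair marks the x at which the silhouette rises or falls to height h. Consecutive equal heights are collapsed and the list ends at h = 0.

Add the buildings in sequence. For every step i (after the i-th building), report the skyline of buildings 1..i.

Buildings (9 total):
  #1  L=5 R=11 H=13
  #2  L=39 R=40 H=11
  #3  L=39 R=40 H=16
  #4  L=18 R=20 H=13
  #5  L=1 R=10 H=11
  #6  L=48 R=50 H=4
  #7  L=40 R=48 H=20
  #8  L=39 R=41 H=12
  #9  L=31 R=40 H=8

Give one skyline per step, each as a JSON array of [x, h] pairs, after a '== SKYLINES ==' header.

== SKYLINES ==
[[5,13],[11,0]]
[[5,13],[11,0],[39,11],[40,0]]
[[5,13],[11,0],[39,16],[40,0]]
[[5,13],[11,0],[18,13],[20,0],[39,16],[40,0]]
[[1,11],[5,13],[11,0],[18,13],[20,0],[39,16],[40,0]]
[[1,11],[5,13],[11,0],[18,13],[20,0],[39,16],[40,0],[48,4],[50,0]]
[[1,11],[5,13],[11,0],[18,13],[20,0],[39,16],[40,20],[48,4],[50,0]]
[[1,11],[5,13],[11,0],[18,13],[20,0],[39,16],[40,20],[48,4],[50,0]]
[[1,11],[5,13],[11,0],[18,13],[20,0],[31,8],[39,16],[40,20],[48,4],[50,0]]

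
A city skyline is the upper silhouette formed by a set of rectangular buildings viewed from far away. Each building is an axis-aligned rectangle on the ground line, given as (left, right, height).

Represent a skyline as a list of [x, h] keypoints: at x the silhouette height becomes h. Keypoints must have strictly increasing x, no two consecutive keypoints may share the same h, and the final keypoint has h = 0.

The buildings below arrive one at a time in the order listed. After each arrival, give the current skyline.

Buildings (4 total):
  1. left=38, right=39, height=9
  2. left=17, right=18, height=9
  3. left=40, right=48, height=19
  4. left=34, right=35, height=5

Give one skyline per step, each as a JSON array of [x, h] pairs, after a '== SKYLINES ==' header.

== SKYLINES ==
[[38,9],[39,0]]
[[17,9],[18,0],[38,9],[39,0]]
[[17,9],[18,0],[38,9],[39,0],[40,19],[48,0]]
[[17,9],[18,0],[34,5],[35,0],[38,9],[39,0],[40,19],[48,0]]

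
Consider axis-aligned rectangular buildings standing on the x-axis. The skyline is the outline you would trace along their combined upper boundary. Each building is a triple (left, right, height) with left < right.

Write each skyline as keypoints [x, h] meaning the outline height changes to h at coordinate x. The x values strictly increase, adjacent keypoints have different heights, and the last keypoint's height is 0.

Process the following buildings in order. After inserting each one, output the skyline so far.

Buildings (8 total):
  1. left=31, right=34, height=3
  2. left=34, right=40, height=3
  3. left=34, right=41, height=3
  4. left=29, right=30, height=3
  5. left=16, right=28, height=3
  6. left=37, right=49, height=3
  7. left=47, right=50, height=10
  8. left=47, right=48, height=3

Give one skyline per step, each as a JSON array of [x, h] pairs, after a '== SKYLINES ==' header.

== SKYLINES ==
[[31,3],[34,0]]
[[31,3],[40,0]]
[[31,3],[41,0]]
[[29,3],[30,0],[31,3],[41,0]]
[[16,3],[28,0],[29,3],[30,0],[31,3],[41,0]]
[[16,3],[28,0],[29,3],[30,0],[31,3],[49,0]]
[[16,3],[28,0],[29,3],[30,0],[31,3],[47,10],[50,0]]
[[16,3],[28,0],[29,3],[30,0],[31,3],[47,10],[50,0]]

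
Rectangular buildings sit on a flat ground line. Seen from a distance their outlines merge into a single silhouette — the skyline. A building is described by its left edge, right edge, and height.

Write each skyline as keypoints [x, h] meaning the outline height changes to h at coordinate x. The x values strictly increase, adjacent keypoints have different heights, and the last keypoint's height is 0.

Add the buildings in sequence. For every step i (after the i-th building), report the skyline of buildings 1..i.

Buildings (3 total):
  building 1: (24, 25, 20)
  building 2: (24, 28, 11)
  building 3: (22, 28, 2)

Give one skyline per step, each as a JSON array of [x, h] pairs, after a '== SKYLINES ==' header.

== SKYLINES ==
[[24,20],[25,0]]
[[24,20],[25,11],[28,0]]
[[22,2],[24,20],[25,11],[28,0]]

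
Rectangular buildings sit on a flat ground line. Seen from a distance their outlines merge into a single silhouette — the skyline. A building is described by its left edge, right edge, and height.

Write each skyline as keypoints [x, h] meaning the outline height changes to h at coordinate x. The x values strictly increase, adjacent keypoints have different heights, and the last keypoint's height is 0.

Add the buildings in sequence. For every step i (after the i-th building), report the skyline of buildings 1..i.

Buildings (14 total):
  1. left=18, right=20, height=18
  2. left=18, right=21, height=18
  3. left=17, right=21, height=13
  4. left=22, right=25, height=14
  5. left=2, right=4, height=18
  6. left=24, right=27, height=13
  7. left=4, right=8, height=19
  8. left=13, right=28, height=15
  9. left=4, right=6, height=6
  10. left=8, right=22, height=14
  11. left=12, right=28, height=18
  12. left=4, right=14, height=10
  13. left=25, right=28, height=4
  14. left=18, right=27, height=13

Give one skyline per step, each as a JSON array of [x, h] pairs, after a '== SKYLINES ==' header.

== SKYLINES ==
[[18,18],[20,0]]
[[18,18],[21,0]]
[[17,13],[18,18],[21,0]]
[[17,13],[18,18],[21,0],[22,14],[25,0]]
[[2,18],[4,0],[17,13],[18,18],[21,0],[22,14],[25,0]]
[[2,18],[4,0],[17,13],[18,18],[21,0],[22,14],[25,13],[27,0]]
[[2,18],[4,19],[8,0],[17,13],[18,18],[21,0],[22,14],[25,13],[27,0]]
[[2,18],[4,19],[8,0],[13,15],[18,18],[21,15],[28,0]]
[[2,18],[4,19],[8,0],[13,15],[18,18],[21,15],[28,0]]
[[2,18],[4,19],[8,14],[13,15],[18,18],[21,15],[28,0]]
[[2,18],[4,19],[8,14],[12,18],[28,0]]
[[2,18],[4,19],[8,14],[12,18],[28,0]]
[[2,18],[4,19],[8,14],[12,18],[28,0]]
[[2,18],[4,19],[8,14],[12,18],[28,0]]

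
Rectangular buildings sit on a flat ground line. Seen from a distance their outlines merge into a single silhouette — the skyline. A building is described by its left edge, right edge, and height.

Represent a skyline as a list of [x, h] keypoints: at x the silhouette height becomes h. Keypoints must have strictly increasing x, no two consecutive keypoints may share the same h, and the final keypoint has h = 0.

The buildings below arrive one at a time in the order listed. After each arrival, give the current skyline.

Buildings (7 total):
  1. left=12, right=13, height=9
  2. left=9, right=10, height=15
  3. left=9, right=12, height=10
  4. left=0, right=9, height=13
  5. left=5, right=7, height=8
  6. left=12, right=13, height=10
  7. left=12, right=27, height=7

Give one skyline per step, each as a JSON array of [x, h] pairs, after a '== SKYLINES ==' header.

== SKYLINES ==
[[12,9],[13,0]]
[[9,15],[10,0],[12,9],[13,0]]
[[9,15],[10,10],[12,9],[13,0]]
[[0,13],[9,15],[10,10],[12,9],[13,0]]
[[0,13],[9,15],[10,10],[12,9],[13,0]]
[[0,13],[9,15],[10,10],[13,0]]
[[0,13],[9,15],[10,10],[13,7],[27,0]]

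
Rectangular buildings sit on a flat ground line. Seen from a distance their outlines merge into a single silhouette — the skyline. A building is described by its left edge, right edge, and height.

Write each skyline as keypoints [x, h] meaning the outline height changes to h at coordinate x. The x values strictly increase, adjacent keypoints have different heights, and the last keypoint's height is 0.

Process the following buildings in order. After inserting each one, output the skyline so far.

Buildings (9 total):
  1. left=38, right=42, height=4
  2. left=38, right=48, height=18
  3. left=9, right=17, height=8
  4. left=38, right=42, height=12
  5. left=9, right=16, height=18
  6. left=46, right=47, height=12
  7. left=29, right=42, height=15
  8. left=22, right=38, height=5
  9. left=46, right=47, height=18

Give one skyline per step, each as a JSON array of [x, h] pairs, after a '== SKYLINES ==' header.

== SKYLINES ==
[[38,4],[42,0]]
[[38,18],[48,0]]
[[9,8],[17,0],[38,18],[48,0]]
[[9,8],[17,0],[38,18],[48,0]]
[[9,18],[16,8],[17,0],[38,18],[48,0]]
[[9,18],[16,8],[17,0],[38,18],[48,0]]
[[9,18],[16,8],[17,0],[29,15],[38,18],[48,0]]
[[9,18],[16,8],[17,0],[22,5],[29,15],[38,18],[48,0]]
[[9,18],[16,8],[17,0],[22,5],[29,15],[38,18],[48,0]]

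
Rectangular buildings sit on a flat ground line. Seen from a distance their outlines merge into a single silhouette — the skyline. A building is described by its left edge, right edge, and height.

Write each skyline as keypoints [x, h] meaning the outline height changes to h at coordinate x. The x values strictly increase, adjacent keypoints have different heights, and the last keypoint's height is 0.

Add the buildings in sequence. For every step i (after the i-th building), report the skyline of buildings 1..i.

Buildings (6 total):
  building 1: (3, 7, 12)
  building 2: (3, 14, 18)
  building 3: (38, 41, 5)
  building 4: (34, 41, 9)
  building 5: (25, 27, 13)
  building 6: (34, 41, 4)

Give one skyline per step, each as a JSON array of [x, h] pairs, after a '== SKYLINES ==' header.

== SKYLINES ==
[[3,12],[7,0]]
[[3,18],[14,0]]
[[3,18],[14,0],[38,5],[41,0]]
[[3,18],[14,0],[34,9],[41,0]]
[[3,18],[14,0],[25,13],[27,0],[34,9],[41,0]]
[[3,18],[14,0],[25,13],[27,0],[34,9],[41,0]]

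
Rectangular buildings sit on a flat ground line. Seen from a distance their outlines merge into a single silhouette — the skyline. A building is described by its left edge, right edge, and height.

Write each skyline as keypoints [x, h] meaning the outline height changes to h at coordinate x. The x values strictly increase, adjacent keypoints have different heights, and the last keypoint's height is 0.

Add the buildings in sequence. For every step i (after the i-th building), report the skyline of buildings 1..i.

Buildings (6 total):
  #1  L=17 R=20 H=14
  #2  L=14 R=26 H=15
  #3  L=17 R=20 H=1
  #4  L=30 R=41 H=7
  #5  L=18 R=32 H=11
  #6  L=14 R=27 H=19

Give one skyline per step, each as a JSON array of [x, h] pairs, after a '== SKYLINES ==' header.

== SKYLINES ==
[[17,14],[20,0]]
[[14,15],[26,0]]
[[14,15],[26,0]]
[[14,15],[26,0],[30,7],[41,0]]
[[14,15],[26,11],[32,7],[41,0]]
[[14,19],[27,11],[32,7],[41,0]]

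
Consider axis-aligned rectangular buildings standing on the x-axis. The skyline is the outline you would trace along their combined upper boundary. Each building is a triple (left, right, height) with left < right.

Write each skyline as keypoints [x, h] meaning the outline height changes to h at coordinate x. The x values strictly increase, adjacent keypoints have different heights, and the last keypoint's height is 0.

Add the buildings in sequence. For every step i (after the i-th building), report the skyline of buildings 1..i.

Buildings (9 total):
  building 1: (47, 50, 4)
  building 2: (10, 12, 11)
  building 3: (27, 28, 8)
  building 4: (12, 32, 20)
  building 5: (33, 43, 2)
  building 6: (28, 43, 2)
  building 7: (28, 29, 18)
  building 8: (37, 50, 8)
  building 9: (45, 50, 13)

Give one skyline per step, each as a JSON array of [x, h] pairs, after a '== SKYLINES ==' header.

== SKYLINES ==
[[47,4],[50,0]]
[[10,11],[12,0],[47,4],[50,0]]
[[10,11],[12,0],[27,8],[28,0],[47,4],[50,0]]
[[10,11],[12,20],[32,0],[47,4],[50,0]]
[[10,11],[12,20],[32,0],[33,2],[43,0],[47,4],[50,0]]
[[10,11],[12,20],[32,2],[43,0],[47,4],[50,0]]
[[10,11],[12,20],[32,2],[43,0],[47,4],[50,0]]
[[10,11],[12,20],[32,2],[37,8],[50,0]]
[[10,11],[12,20],[32,2],[37,8],[45,13],[50,0]]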